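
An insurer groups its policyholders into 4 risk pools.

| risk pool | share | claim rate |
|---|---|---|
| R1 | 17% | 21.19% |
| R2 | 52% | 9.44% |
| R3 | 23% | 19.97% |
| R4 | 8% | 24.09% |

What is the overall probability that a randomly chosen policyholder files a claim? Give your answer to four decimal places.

P(C) ≈ 0.1503

Using total probability over the partition,
P(C) = P(C|R1)·P(R1) + P(C|R2)·P(R2) + P(C|R3)·P(R3) + P(C|R4)·P(R4)
      = 0.2119·0.17 + 0.0944·0.52 + 0.1997·0.23 + 0.2409·0.08
      = 0.036023 + 0.049088 + 0.045931 + 0.019272 = 0.150314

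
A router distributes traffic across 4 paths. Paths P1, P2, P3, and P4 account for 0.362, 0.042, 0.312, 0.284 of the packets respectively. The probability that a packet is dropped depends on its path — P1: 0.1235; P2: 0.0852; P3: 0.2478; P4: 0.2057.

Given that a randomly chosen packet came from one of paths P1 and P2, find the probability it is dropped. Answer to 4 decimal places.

Let S = {P1, P2}.
P(S) = 0.362 + 0.042 = 0.404.
P(L ∩ S) = 0.1235·0.362 + 0.0852·0.042 = 0.044707 + 0.0035784 = 0.0482854.
P(L | S) = 0.0482854 / 0.404 = 0.119518…

P(L|S) ≈ 0.1195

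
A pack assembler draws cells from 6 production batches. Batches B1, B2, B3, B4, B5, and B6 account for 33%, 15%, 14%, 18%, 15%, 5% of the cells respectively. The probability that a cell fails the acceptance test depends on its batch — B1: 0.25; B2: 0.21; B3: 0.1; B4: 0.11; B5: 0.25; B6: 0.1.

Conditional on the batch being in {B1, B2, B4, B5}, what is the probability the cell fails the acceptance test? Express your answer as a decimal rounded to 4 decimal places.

Let S = {B1, B2, B4, B5}.
P(S) = 0.33 + 0.15 + 0.18 + 0.15 = 0.81.
P(F ∩ S) = 0.25·0.33 + 0.21·0.15 + 0.11·0.18 + 0.25·0.15 = 0.0825 + 0.0315 + 0.0198 + 0.0375 = 0.1713.
P(F | S) = 0.1713 / 0.81 = 0.211481…

P(F|S) ≈ 0.2115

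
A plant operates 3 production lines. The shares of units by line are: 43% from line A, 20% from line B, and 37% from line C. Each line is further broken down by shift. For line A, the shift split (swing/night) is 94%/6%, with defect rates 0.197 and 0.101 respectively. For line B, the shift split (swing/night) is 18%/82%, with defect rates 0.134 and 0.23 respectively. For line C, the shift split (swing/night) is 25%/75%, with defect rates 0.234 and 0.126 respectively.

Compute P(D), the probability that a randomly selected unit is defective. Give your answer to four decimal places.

0.1814

P(D|A) = 0.94·0.197 + 0.06·0.101 = 0.18518 + 0.00606 = 0.19124
P(D|B) = 0.18·0.134 + 0.82·0.23 = 0.02412 + 0.1886 = 0.21272
P(D|C) = 0.25·0.234 + 0.75·0.126 = 0.0585 + 0.0945 = 0.153
Then overall,
P(D) = 0.43·0.19124 + 0.2·0.21272 + 0.37·0.153
      = 0.0822332 + 0.042544 + 0.05661 = 0.1813872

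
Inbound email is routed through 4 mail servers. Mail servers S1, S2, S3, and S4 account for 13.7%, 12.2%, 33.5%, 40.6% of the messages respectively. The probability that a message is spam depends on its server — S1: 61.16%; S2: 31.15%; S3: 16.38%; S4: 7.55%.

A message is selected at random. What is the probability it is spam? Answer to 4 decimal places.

P(S) ≈ 0.2073

P(S) = P(S|S1)·P(S1) + P(S|S2)·P(S2) + P(S|S3)·P(S3) + P(S|S4)·P(S4)
      = 0.6116·0.137 + 0.3115·0.122 + 0.1638·0.335 + 0.0755·0.406
      = 0.0837892 + 0.038003 + 0.054873 + 0.030653 = 0.2073182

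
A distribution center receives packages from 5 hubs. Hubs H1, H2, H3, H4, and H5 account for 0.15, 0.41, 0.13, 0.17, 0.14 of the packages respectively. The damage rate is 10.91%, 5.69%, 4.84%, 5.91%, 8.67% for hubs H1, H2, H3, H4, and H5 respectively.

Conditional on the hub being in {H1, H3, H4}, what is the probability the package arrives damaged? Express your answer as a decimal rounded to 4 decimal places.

Let S = {H1, H3, H4}.
P(S) = 0.15 + 0.13 + 0.17 = 0.45.
P(D ∩ S) = 0.1091·0.15 + 0.0484·0.13 + 0.0591·0.17 = 0.016365 + 0.006292 + 0.010047 = 0.032704.
P(D | S) = 0.032704 / 0.45 = 0.072676…

P(D|S) ≈ 0.0727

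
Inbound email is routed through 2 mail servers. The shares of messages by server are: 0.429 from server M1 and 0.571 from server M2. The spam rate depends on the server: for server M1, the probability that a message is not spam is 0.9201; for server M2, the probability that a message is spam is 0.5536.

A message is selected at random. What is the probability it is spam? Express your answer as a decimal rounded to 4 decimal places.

0.3504

P(S|M1) = 1 − 0.9201 = 0.0799.
By the law of total probability,
P(S) = P(S|M1)·P(M1) + P(S|M2)·P(M2)
      = 0.0799·0.429 + 0.5536·0.571
      = 0.0342771 + 0.3161056 = 0.3503827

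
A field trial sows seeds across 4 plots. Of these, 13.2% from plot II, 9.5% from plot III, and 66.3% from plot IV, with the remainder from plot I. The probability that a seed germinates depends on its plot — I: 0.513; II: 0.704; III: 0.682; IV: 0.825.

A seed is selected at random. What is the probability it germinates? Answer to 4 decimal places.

0.7611

P(I) = 1 − (0.132 + 0.095 + 0.663) = 0.11.
By the law of total probability,
P(G) = P(G|I)·P(I) + P(G|II)·P(II) + P(G|III)·P(III) + P(G|IV)·P(IV)
      = 0.513·0.11 + 0.704·0.132 + 0.682·0.095 + 0.825·0.663
      = 0.05643 + 0.092928 + 0.06479 + 0.546975 = 0.761123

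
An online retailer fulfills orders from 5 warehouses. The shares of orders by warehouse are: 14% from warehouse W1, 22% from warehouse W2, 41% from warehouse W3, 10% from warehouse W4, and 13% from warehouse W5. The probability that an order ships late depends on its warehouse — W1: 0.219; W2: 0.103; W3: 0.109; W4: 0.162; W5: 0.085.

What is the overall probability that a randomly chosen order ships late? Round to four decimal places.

P(L) ≈ 0.1253

P(L) = P(L|W1)·P(W1) + P(L|W2)·P(W2) + P(L|W3)·P(W3) + P(L|W4)·P(W4) + P(L|W5)·P(W5)
      = 0.219·0.14 + 0.103·0.22 + 0.109·0.41 + 0.162·0.1 + 0.085·0.13
      = 0.03066 + 0.02266 + 0.04469 + 0.0162 + 0.01105 = 0.12526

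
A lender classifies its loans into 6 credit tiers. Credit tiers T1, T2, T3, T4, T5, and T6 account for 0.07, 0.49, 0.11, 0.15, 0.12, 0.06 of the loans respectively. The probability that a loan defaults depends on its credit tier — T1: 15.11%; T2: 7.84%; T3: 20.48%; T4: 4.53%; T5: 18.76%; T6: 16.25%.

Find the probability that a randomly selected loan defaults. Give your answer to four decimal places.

Using total probability over the partition,
P(D) = P(D|T1)·P(T1) + P(D|T2)·P(T2) + P(D|T3)·P(T3) + P(D|T4)·P(T4) + P(D|T5)·P(T5) + P(D|T6)·P(T6)
      = 0.1511·0.07 + 0.0784·0.49 + 0.2048·0.11 + 0.0453·0.15 + 0.1876·0.12 + 0.1625·0.06
      = 0.010577 + 0.038416 + 0.022528 + 0.006795 + 0.022512 + 0.00975 = 0.110578

0.1106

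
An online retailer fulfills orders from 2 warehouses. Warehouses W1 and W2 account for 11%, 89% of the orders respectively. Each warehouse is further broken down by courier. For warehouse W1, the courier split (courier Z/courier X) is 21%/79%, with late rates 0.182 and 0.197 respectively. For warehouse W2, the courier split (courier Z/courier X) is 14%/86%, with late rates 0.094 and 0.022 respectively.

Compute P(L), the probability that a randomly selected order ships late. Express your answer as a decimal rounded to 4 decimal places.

P(L|W1) = 0.21·0.182 + 0.79·0.197 = 0.03822 + 0.15563 = 0.19385
P(L|W2) = 0.14·0.094 + 0.86·0.022 = 0.01316 + 0.01892 = 0.03208
Then overall,
P(L) = 0.11·0.19385 + 0.89·0.03208
      = 0.0213235 + 0.0285512 = 0.0498747

0.0499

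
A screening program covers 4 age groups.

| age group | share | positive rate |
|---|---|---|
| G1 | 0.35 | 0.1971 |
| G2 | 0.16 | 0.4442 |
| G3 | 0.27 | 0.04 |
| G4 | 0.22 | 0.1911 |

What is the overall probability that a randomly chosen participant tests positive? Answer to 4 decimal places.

Using total probability over the partition,
P(T) = P(T|G1)·P(G1) + P(T|G2)·P(G2) + P(T|G3)·P(G3) + P(T|G4)·P(G4)
      = 0.1971·0.35 + 0.4442·0.16 + 0.04·0.27 + 0.1911·0.22
      = 0.068985 + 0.071072 + 0.0108 + 0.042042 = 0.192899

P(T) ≈ 0.1929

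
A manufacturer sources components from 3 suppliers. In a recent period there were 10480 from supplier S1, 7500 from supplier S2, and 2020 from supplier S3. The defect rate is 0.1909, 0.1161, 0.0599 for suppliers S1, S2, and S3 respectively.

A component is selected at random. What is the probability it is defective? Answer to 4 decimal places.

Total: 10480 + 7500 + 2020 = 20000.
P(S1) = 10480/20000 = 0.524. P(S2) = 7500/20000 = 0.375. P(S3) = 2020/20000 = 0.101.
P(D) = P(D|S1)·P(S1) + P(D|S2)·P(S2) + P(D|S3)·P(S3)
      = 0.1909·0.524 + 0.1161·0.375 + 0.0599·0.101
      = 0.1000316 + 0.0435375 + 0.0060499 = 0.149619

P(D) ≈ 0.1496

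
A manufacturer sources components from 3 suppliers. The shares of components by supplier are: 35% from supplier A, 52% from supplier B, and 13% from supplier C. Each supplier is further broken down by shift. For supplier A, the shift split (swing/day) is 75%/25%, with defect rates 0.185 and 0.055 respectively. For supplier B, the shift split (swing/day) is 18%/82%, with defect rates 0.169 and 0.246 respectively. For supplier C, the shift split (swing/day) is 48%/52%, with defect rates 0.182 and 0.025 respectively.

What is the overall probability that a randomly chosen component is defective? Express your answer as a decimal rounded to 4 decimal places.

P(D|A) = 0.75·0.185 + 0.25·0.055 = 0.13875 + 0.01375 = 0.1525
P(D|B) = 0.18·0.169 + 0.82·0.246 = 0.03042 + 0.20172 = 0.23214
P(D|C) = 0.48·0.182 + 0.52·0.025 = 0.08736 + 0.013 = 0.10036
By total probability over the outer partition,
P(D) = 0.35·0.1525 + 0.52·0.23214 + 0.13·0.10036
      = 0.053375 + 0.1207128 + 0.0130468 = 0.1871346

P(D) ≈ 0.1871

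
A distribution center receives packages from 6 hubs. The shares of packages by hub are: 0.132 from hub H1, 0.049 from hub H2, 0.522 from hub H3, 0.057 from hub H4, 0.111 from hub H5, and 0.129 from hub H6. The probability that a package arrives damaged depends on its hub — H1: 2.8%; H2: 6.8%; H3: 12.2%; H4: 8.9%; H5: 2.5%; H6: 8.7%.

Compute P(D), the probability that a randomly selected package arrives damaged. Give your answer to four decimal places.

0.0898

By the law of total probability,
P(D) = P(D|H1)·P(H1) + P(D|H2)·P(H2) + P(D|H3)·P(H3) + P(D|H4)·P(H4) + P(D|H5)·P(H5) + P(D|H6)·P(H6)
      = 0.028·0.132 + 0.068·0.049 + 0.122·0.522 + 0.089·0.057 + 0.025·0.111 + 0.087·0.129
      = 0.003696 + 0.003332 + 0.063684 + 0.005073 + 0.002775 + 0.011223 = 0.089783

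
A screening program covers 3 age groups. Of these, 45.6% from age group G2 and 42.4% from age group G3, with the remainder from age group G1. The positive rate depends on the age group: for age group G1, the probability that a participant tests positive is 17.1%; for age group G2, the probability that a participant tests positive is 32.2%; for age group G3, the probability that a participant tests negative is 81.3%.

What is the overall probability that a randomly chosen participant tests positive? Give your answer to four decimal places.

0.2466

P(G1) = 1 − (0.456 + 0.424) = 0.12.
P(T|G3) = 1 − 0.813 = 0.187.
P(T) = P(T|G1)·P(G1) + P(T|G2)·P(G2) + P(T|G3)·P(G3)
      = 0.171·0.12 + 0.322·0.456 + 0.187·0.424
      = 0.02052 + 0.146832 + 0.079288 = 0.24664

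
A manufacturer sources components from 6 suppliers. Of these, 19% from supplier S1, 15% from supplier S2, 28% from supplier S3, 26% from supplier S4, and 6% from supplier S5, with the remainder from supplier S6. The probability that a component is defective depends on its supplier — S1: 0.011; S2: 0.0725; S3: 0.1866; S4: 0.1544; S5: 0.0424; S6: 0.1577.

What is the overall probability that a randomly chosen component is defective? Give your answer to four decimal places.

P(D) ≈ 0.1174

P(S6) = 1 − (0.19 + 0.15 + 0.28 + 0.26 + 0.06) = 0.06.
P(D) = P(D|S1)·P(S1) + P(D|S2)·P(S2) + P(D|S3)·P(S3) + P(D|S4)·P(S4) + P(D|S5)·P(S5) + P(D|S6)·P(S6)
      = 0.011·0.19 + 0.0725·0.15 + 0.1866·0.28 + 0.1544·0.26 + 0.0424·0.06 + 0.1577·0.06
      = 0.00209 + 0.010875 + 0.052248 + 0.040144 + 0.002544 + 0.009462 = 0.117363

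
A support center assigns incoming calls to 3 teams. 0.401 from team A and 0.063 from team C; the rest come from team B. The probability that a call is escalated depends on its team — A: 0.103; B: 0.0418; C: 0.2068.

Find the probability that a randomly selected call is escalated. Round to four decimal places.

0.0767

P(B) = 1 − (0.401 + 0.063) = 0.536.
P(E) = P(E|A)·P(A) + P(E|B)·P(B) + P(E|C)·P(C)
      = 0.103·0.401 + 0.0418·0.536 + 0.2068·0.063
      = 0.041303 + 0.0224048 + 0.0130284 = 0.0767362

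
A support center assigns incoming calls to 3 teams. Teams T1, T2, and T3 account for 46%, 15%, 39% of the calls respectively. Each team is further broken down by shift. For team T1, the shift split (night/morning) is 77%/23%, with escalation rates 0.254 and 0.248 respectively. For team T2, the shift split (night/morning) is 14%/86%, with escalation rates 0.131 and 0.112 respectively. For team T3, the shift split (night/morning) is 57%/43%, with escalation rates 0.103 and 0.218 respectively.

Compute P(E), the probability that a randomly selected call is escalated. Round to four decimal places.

P(E|T1) = 0.77·0.254 + 0.23·0.248 = 0.19558 + 0.05704 = 0.25262
P(E|T2) = 0.14·0.131 + 0.86·0.112 = 0.01834 + 0.09632 = 0.11466
P(E|T3) = 0.57·0.103 + 0.43·0.218 = 0.05871 + 0.09374 = 0.15245
Then overall,
P(E) = 0.46·0.25262 + 0.15·0.11466 + 0.39·0.15245
      = 0.1162052 + 0.017199 + 0.0594555 = 0.1928597

0.1929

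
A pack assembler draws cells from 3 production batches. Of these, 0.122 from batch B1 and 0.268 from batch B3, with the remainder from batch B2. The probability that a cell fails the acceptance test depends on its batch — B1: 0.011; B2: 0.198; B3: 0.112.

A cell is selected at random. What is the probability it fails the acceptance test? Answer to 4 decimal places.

P(B2) = 1 − (0.122 + 0.268) = 0.61.
P(F) = P(F|B1)·P(B1) + P(F|B2)·P(B2) + P(F|B3)·P(B3)
      = 0.011·0.122 + 0.198·0.61 + 0.112·0.268
      = 0.001342 + 0.12078 + 0.030016 = 0.152138

P(F) ≈ 0.1521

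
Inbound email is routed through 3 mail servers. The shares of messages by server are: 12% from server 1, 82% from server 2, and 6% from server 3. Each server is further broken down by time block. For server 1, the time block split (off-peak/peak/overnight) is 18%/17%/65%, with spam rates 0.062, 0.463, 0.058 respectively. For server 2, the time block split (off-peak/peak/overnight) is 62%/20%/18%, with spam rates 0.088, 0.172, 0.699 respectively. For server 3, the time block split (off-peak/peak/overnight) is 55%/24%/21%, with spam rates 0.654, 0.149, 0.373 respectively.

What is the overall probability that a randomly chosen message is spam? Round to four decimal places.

P(S|1) = 0.18·0.062 + 0.17·0.463 + 0.65·0.058 = 0.01116 + 0.07871 + 0.0377 = 0.12757
P(S|2) = 0.62·0.088 + 0.2·0.172 + 0.18·0.699 = 0.05456 + 0.0344 + 0.12582 = 0.21478
P(S|3) = 0.55·0.654 + 0.24·0.149 + 0.21·0.373 = 0.3597 + 0.03576 + 0.07833 = 0.47379
By total probability over the outer partition,
P(S) = 0.12·0.12757 + 0.82·0.21478 + 0.06·0.47379
      = 0.0153084 + 0.1761196 + 0.0284274 = 0.2198554

0.2199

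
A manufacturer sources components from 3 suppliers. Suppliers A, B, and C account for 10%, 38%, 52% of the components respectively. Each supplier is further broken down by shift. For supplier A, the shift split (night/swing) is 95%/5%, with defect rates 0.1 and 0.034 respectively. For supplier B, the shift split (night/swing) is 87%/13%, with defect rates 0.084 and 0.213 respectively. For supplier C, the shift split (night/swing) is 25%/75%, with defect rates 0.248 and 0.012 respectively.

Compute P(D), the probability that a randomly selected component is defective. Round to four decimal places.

P(D|A) = 0.95·0.1 + 0.05·0.034 = 0.095 + 0.0017 = 0.0967
P(D|B) = 0.87·0.084 + 0.13·0.213 = 0.07308 + 0.02769 = 0.10077
P(D|C) = 0.25·0.248 + 0.75·0.012 = 0.062 + 0.009 = 0.071
Then overall,
P(D) = 0.1·0.0967 + 0.38·0.10077 + 0.52·0.071
      = 0.00967 + 0.0382926 + 0.03692 = 0.0848826

0.0849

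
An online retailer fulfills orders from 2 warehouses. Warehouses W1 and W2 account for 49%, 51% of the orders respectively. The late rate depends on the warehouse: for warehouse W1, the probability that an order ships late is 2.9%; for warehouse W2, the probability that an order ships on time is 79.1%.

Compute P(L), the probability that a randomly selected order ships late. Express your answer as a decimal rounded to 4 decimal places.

0.1208

P(L|W2) = 1 − 0.791 = 0.209.
P(L) = P(L|W1)·P(W1) + P(L|W2)·P(W2)
      = 0.029·0.49 + 0.209·0.51
      = 0.01421 + 0.10659 = 0.1208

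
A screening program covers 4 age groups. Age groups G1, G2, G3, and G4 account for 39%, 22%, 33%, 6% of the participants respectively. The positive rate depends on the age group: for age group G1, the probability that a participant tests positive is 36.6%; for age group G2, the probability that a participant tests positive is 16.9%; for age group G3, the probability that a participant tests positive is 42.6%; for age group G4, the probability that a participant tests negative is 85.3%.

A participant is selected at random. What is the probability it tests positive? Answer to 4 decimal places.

P(T|G4) = 1 − 0.853 = 0.147.
By the law of total probability,
P(T) = P(T|G1)·P(G1) + P(T|G2)·P(G2) + P(T|G3)·P(G3) + P(T|G4)·P(G4)
      = 0.366·0.39 + 0.169·0.22 + 0.426·0.33 + 0.147·0.06
      = 0.14274 + 0.03718 + 0.14058 + 0.00882 = 0.32932

0.3293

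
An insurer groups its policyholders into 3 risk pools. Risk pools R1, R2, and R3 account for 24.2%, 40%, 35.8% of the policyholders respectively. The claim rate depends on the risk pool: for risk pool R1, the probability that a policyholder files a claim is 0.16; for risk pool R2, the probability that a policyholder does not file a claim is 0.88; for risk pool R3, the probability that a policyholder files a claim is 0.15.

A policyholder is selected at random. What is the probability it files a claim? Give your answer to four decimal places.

P(C) ≈ 0.1404

P(C|R2) = 1 − 0.88 = 0.12.
P(C) = P(C|R1)·P(R1) + P(C|R2)·P(R2) + P(C|R3)·P(R3)
      = 0.16·0.242 + 0.12·0.4 + 0.15·0.358
      = 0.03872 + 0.048 + 0.0537 = 0.14042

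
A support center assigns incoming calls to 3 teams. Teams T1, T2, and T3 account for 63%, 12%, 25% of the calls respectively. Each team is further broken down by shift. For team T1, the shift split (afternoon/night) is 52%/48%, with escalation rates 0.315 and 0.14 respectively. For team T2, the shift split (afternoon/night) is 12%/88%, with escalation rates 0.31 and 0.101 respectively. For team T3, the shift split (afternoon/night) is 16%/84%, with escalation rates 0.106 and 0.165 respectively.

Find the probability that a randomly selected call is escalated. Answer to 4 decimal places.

P(E|T1) = 0.52·0.315 + 0.48·0.14 = 0.1638 + 0.0672 = 0.231
P(E|T2) = 0.12·0.31 + 0.88·0.101 = 0.0372 + 0.08888 = 0.12608
P(E|T3) = 0.16·0.106 + 0.84·0.165 = 0.01696 + 0.1386 = 0.15556
By total probability over the outer partition,
P(E) = 0.63·0.231 + 0.12·0.12608 + 0.25·0.15556
      = 0.14553 + 0.0151296 + 0.03889 = 0.1995496

P(E) ≈ 0.1995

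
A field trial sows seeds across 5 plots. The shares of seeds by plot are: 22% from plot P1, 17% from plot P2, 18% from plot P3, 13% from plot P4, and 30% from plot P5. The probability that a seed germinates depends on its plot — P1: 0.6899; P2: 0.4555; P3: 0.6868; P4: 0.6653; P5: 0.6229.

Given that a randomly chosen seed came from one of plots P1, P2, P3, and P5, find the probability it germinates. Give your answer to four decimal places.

0.6204

Let S = {P1, P2, P3, P5}.
P(S) = 0.22 + 0.17 + 0.18 + 0.3 = 0.87.
P(G ∩ S) = 0.6899·0.22 + 0.4555·0.17 + 0.6868·0.18 + 0.6229·0.3 = 0.151778 + 0.077435 + 0.123624 + 0.18687 = 0.539707.
P(G | S) = 0.539707 / 0.87 = 0.620353…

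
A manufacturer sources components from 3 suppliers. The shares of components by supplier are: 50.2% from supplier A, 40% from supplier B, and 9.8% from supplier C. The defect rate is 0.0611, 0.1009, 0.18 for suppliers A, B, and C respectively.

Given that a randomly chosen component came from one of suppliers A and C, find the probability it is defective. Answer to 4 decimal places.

P(D|S) ≈ 0.0805

Let S = {A, C}.
P(S) = 0.502 + 0.098 = 0.6.
P(D ∩ S) = 0.0611·0.502 + 0.18·0.098 = 0.0306722 + 0.01764 = 0.0483122.
P(D | S) = 0.0483122 / 0.6 = 0.080520…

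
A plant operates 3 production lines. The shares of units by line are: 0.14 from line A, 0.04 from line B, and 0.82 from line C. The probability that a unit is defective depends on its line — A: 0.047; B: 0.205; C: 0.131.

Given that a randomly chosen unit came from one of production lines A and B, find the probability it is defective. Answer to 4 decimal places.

Let S = {A, B}.
P(S) = 0.14 + 0.04 = 0.18.
P(D ∩ S) = 0.047·0.14 + 0.205·0.04 = 0.00658 + 0.0082 = 0.01478.
P(D | S) = 0.01478 / 0.18 = 0.082111…

P(D|S) ≈ 0.0821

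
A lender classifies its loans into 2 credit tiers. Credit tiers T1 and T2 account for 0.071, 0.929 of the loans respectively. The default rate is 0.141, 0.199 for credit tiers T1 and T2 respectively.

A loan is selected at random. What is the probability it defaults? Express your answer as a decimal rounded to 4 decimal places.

P(D) ≈ 0.1949

Summing over the partition,
P(D) = P(D|T1)·P(T1) + P(D|T2)·P(T2)
      = 0.141·0.071 + 0.199·0.929
      = 0.010011 + 0.184871 = 0.194882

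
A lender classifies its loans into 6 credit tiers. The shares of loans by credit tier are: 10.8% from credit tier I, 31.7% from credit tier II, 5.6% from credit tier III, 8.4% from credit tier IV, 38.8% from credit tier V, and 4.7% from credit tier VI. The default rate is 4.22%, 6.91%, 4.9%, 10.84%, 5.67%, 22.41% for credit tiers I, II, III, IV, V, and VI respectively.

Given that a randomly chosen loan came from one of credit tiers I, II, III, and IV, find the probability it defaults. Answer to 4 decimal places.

Let S = {I, II, III, IV}.
P(S) = 0.108 + 0.317 + 0.056 + 0.084 = 0.565.
P(D ∩ S) = 0.0422·0.108 + 0.0691·0.317 + 0.049·0.056 + 0.1084·0.084 = 0.0045576 + 0.0219047 + 0.002744 + 0.0091056 = 0.0383119.
P(D | S) = 0.0383119 / 0.565 = 0.067809…

P(D|S) ≈ 0.0678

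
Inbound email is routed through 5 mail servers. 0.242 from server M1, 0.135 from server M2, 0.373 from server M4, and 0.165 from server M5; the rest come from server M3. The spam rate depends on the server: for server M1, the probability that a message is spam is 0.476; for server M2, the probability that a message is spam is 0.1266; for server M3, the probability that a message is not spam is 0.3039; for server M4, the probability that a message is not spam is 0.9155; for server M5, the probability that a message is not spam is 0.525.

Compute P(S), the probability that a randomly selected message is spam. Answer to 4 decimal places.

P(M3) = 1 − (0.242 + 0.135 + 0.373 + 0.165) = 0.085.
P(S|M3) = 1 − 0.3039 = 0.6961.
P(S|M4) = 1 − 0.9155 = 0.0845.
P(S|M5) = 1 − 0.525 = 0.475.
P(S) = P(S|M1)·P(M1) + P(S|M2)·P(M2) + P(S|M3)·P(M3) + P(S|M4)·P(M4) + P(S|M5)·P(M5)
      = 0.476·0.242 + 0.1266·0.135 + 0.6961·0.085 + 0.0845·0.373 + 0.475·0.165
      = 0.115192 + 0.017091 + 0.0591685 + 0.0315185 + 0.078375 = 0.301345

0.3013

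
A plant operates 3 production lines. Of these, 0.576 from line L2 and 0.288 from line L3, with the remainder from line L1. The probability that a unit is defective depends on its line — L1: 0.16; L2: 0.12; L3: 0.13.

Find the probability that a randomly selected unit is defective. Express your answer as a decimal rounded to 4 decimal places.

P(L1) = 1 − (0.576 + 0.288) = 0.136.
Summing over the partition,
P(D) = P(D|L1)·P(L1) + P(D|L2)·P(L2) + P(D|L3)·P(L3)
      = 0.16·0.136 + 0.12·0.576 + 0.13·0.288
      = 0.02176 + 0.06912 + 0.03744 = 0.12832

P(D) ≈ 0.1283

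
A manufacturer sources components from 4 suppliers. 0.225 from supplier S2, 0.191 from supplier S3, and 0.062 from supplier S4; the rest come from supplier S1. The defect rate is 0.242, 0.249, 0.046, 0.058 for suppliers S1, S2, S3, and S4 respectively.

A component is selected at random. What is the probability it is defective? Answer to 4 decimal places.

P(S1) = 1 − (0.225 + 0.191 + 0.062) = 0.522.
Summing over the partition,
P(D) = P(D|S1)·P(S1) + P(D|S2)·P(S2) + P(D|S3)·P(S3) + P(D|S4)·P(S4)
      = 0.242·0.522 + 0.249·0.225 + 0.046·0.191 + 0.058·0.062
      = 0.126324 + 0.056025 + 0.008786 + 0.003596 = 0.194731

0.1947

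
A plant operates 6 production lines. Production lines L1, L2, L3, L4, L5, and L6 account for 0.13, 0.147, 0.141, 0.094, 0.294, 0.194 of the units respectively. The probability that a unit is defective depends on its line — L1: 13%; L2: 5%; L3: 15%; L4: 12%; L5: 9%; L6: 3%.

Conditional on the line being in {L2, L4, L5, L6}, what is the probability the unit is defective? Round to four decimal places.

Let S = {L2, L4, L5, L6}.
P(S) = 0.147 + 0.094 + 0.294 + 0.194 = 0.729.
P(D ∩ S) = 0.05·0.147 + 0.12·0.094 + 0.09·0.294 + 0.03·0.194 = 0.00735 + 0.01128 + 0.02646 + 0.00582 = 0.05091.
P(D | S) = 0.05091 / 0.729 = 0.069835…

0.0698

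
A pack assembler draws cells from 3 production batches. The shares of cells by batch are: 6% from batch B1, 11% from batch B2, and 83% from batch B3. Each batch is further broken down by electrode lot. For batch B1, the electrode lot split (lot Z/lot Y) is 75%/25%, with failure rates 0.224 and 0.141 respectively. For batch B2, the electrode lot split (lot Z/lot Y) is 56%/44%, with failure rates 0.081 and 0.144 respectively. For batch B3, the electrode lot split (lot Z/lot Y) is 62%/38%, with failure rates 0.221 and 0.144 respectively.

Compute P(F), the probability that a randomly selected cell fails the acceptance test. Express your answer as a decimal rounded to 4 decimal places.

P(F) ≈ 0.1833

P(F|B1) = 0.75·0.224 + 0.25·0.141 = 0.168 + 0.03525 = 0.20325
P(F|B2) = 0.56·0.081 + 0.44·0.144 = 0.04536 + 0.06336 = 0.10872
P(F|B3) = 0.62·0.221 + 0.38·0.144 = 0.13702 + 0.05472 = 0.19174
By total probability over the outer partition,
P(F) = 0.06·0.20325 + 0.11·0.10872 + 0.83·0.19174
      = 0.012195 + 0.0119592 + 0.1591442 = 0.1832984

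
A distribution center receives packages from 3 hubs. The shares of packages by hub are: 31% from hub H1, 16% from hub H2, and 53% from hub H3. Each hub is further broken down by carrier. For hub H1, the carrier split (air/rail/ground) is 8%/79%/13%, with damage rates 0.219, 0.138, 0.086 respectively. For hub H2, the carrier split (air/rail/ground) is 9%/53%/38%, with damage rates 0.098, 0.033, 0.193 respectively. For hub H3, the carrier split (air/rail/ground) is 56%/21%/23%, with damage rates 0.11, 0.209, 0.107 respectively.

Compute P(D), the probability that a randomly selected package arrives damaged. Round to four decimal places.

P(D) ≈ 0.1276

P(D|H1) = 0.08·0.219 + 0.79·0.138 + 0.13·0.086 = 0.01752 + 0.10902 + 0.01118 = 0.13772
P(D|H2) = 0.09·0.098 + 0.53·0.033 + 0.38·0.193 = 0.00882 + 0.01749 + 0.07334 = 0.09965
P(D|H3) = 0.56·0.11 + 0.21·0.209 + 0.23·0.107 = 0.0616 + 0.04389 + 0.02461 = 0.1301
Then overall,
P(D) = 0.31·0.13772 + 0.16·0.09965 + 0.53·0.1301
      = 0.0426932 + 0.015944 + 0.068953 = 0.1275902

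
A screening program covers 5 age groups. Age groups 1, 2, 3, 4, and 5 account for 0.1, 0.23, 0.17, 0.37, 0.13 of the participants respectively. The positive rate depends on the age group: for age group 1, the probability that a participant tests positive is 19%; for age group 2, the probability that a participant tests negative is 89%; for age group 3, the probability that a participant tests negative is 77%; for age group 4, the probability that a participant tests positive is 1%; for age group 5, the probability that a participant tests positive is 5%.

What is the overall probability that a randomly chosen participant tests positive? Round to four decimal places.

P(T|2) = 1 − 0.89 = 0.11.
P(T|3) = 1 − 0.77 = 0.23.
Summing over the partition,
P(T) = P(T|1)·P(1) + P(T|2)·P(2) + P(T|3)·P(3) + P(T|4)·P(4) + P(T|5)·P(5)
      = 0.19·0.1 + 0.11·0.23 + 0.23·0.17 + 0.01·0.37 + 0.05·0.13
      = 0.019 + 0.0253 + 0.0391 + 0.0037 + 0.0065 = 0.0936

P(T) ≈ 0.0936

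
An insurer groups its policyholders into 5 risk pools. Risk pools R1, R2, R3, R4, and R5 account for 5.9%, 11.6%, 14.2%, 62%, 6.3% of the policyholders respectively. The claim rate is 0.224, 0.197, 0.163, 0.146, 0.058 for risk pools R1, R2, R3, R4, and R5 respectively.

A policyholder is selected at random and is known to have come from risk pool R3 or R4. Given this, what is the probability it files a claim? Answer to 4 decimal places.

Let S = {R3, R4}.
P(S) = 0.142 + 0.62 = 0.762.
P(C ∩ S) = 0.163·0.142 + 0.146·0.62 = 0.023146 + 0.09052 = 0.113666.
P(C | S) = 0.113666 / 0.762 = 0.149168…

P(C|S) ≈ 0.1492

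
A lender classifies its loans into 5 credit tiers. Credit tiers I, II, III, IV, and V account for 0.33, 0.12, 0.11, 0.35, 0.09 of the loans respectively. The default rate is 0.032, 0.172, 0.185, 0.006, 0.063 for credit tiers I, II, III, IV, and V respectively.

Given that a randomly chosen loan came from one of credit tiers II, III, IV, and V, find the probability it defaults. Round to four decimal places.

0.0728

Let S = {II, III, IV, V}.
P(S) = 0.12 + 0.11 + 0.35 + 0.09 = 0.67.
P(D ∩ S) = 0.172·0.12 + 0.185·0.11 + 0.006·0.35 + 0.063·0.09 = 0.02064 + 0.02035 + 0.0021 + 0.00567 = 0.04876.
P(D | S) = 0.04876 / 0.67 = 0.072776…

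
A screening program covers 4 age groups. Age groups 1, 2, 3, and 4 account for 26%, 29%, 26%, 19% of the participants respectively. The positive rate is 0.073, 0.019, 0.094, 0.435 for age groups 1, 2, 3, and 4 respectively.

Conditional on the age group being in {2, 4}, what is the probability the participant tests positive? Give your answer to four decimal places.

0.1837

Let S = {2, 4}.
P(S) = 0.29 + 0.19 = 0.48.
P(T ∩ S) = 0.019·0.29 + 0.435·0.19 = 0.00551 + 0.08265 = 0.08816.
P(T | S) = 0.08816 / 0.48 = 0.183667…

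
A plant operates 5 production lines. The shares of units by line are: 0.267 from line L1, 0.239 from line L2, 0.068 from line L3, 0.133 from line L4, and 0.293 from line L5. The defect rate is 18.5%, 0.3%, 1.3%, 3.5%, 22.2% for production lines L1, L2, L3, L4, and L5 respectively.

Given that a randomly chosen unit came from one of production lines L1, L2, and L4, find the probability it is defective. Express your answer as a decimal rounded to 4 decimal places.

0.0857

Let S = {L1, L2, L4}.
P(S) = 0.267 + 0.239 + 0.133 = 0.639.
P(D ∩ S) = 0.185·0.267 + 0.003·0.239 + 0.035·0.133 = 0.049395 + 0.000717 + 0.004655 = 0.054767.
P(D | S) = 0.054767 / 0.639 = 0.085707…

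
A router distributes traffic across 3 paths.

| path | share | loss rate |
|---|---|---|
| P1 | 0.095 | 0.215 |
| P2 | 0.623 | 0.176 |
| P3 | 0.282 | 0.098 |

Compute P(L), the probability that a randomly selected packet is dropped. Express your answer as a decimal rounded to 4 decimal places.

P(L) ≈ 0.1577

Using total probability over the partition,
P(L) = P(L|P1)·P(P1) + P(L|P2)·P(P2) + P(L|P3)·P(P3)
      = 0.215·0.095 + 0.176·0.623 + 0.098·0.282
      = 0.020425 + 0.109648 + 0.027636 = 0.157709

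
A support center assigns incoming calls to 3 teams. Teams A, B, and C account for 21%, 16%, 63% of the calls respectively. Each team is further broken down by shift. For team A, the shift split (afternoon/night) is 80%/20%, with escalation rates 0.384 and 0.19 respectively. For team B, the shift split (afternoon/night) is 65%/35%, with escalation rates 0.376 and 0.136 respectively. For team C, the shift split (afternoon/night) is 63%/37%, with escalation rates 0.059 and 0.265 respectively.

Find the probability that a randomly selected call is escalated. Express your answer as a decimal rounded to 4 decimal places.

P(E|A) = 0.8·0.384 + 0.2·0.19 = 0.3072 + 0.038 = 0.3452
P(E|B) = 0.65·0.376 + 0.35·0.136 = 0.2444 + 0.0476 = 0.292
P(E|C) = 0.63·0.059 + 0.37·0.265 = 0.03717 + 0.09805 = 0.13522
By total probability over the outer partition,
P(E) = 0.21·0.3452 + 0.16·0.292 + 0.63·0.13522
      = 0.072492 + 0.04672 + 0.0851886 = 0.2044006

0.2044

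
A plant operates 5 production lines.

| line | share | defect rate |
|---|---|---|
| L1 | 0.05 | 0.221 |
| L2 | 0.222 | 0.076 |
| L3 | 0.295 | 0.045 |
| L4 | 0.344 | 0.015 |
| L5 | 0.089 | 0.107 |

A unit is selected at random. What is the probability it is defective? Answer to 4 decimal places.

P(D) ≈ 0.0559

P(D) = P(D|L1)·P(L1) + P(D|L2)·P(L2) + P(D|L3)·P(L3) + P(D|L4)·P(L4) + P(D|L5)·P(L5)
      = 0.221·0.05 + 0.076·0.222 + 0.045·0.295 + 0.015·0.344 + 0.107·0.089
      = 0.01105 + 0.016872 + 0.013275 + 0.00516 + 0.009523 = 0.05588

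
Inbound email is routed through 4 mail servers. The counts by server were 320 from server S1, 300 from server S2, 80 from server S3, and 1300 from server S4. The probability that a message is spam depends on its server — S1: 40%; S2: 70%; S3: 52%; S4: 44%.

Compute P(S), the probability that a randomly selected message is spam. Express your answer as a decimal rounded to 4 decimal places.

Total: 320 + 300 + 80 + 1300 = 2000.
P(S1) = 320/2000 = 0.16. P(S2) = 300/2000 = 0.15. P(S3) = 80/2000 = 0.04. P(S4) = 1300/2000 = 0.65.
P(S) = P(S|S1)·P(S1) + P(S|S2)·P(S2) + P(S|S3)·P(S3) + P(S|S4)·P(S4)
      = 0.4·0.16 + 0.7·0.15 + 0.52·0.04 + 0.44·0.65
      = 0.064 + 0.105 + 0.0208 + 0.286 = 0.4758

P(S) ≈ 0.4758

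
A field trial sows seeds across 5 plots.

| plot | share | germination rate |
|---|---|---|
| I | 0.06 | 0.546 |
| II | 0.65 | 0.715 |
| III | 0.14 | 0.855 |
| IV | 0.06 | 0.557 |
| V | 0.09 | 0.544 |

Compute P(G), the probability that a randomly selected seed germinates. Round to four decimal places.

P(G) ≈ 0.6996

P(G) = P(G|I)·P(I) + P(G|II)·P(II) + P(G|III)·P(III) + P(G|IV)·P(IV) + P(G|V)·P(V)
      = 0.546·0.06 + 0.715·0.65 + 0.855·0.14 + 0.557·0.06 + 0.544·0.09
      = 0.03276 + 0.46475 + 0.1197 + 0.03342 + 0.04896 = 0.69959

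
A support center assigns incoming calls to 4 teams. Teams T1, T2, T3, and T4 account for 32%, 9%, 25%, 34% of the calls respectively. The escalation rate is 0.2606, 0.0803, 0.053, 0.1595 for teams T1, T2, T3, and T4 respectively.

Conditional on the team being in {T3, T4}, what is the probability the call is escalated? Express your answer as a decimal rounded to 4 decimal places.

Let S = {T3, T4}.
P(S) = 0.25 + 0.34 = 0.59.
P(E ∩ S) = 0.053·0.25 + 0.1595·0.34 = 0.01325 + 0.05423 = 0.06748.
P(E | S) = 0.06748 / 0.59 = 0.114373…

P(E|S) ≈ 0.1144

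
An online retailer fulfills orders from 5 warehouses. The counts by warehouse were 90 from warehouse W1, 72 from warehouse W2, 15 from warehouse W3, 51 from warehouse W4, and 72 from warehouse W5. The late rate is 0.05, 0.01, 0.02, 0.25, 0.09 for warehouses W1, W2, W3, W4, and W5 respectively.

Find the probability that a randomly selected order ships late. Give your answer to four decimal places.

Total: 90 + 72 + 15 + 51 + 72 = 300.
P(W1) = 90/300 = 0.3. P(W2) = 72/300 = 0.24. P(W3) = 15/300 = 0.05. P(W4) = 51/300 = 0.17. P(W5) = 72/300 = 0.24.
P(L) = P(L|W1)·P(W1) + P(L|W2)·P(W2) + P(L|W3)·P(W3) + P(L|W4)·P(W4) + P(L|W5)·P(W5)
      = 0.05·0.3 + 0.01·0.24 + 0.02·0.05 + 0.25·0.17 + 0.09·0.24
      = 0.015 + 0.0024 + 0.001 + 0.0425 + 0.0216 = 0.0825

P(L) ≈ 0.0825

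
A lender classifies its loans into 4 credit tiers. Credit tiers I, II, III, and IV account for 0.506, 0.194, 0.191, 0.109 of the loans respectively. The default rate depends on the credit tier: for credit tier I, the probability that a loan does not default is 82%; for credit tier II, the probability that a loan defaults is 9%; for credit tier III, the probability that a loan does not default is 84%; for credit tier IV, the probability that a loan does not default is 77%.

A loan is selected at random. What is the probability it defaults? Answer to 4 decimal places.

P(D|I) = 1 − 0.82 = 0.18.
P(D|III) = 1 − 0.84 = 0.16.
P(D|IV) = 1 − 0.77 = 0.23.
P(D) = P(D|I)·P(I) + P(D|II)·P(II) + P(D|III)·P(III) + P(D|IV)·P(IV)
      = 0.18·0.506 + 0.09·0.194 + 0.16·0.191 + 0.23·0.109
      = 0.09108 + 0.01746 + 0.03056 + 0.02507 = 0.16417

0.1642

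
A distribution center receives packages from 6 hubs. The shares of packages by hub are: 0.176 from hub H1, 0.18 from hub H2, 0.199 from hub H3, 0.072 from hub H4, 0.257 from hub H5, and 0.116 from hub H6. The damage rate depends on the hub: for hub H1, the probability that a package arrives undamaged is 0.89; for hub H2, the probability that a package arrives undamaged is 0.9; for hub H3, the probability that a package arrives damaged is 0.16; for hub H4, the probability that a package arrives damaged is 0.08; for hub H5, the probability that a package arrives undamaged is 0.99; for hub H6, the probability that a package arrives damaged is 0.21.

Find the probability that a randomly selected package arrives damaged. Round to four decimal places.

P(D|H1) = 1 − 0.89 = 0.11.
P(D|H2) = 1 − 0.9 = 0.1.
P(D|H5) = 1 − 0.99 = 0.01.
P(D) = P(D|H1)·P(H1) + P(D|H2)·P(H2) + P(D|H3)·P(H3) + P(D|H4)·P(H4) + P(D|H5)·P(H5) + P(D|H6)·P(H6)
      = 0.11·0.176 + 0.1·0.18 + 0.16·0.199 + 0.08·0.072 + 0.01·0.257 + 0.21·0.116
      = 0.01936 + 0.018 + 0.03184 + 0.00576 + 0.00257 + 0.02436 = 0.10189

P(D) ≈ 0.1019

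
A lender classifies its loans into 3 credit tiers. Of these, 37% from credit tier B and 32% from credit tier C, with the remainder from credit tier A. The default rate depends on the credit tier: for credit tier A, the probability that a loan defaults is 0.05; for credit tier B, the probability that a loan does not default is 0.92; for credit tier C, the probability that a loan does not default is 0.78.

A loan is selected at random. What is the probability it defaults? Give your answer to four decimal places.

0.1155

P(A) = 1 − (0.37 + 0.32) = 0.31.
P(D|B) = 1 − 0.92 = 0.08.
P(D|C) = 1 − 0.78 = 0.22.
P(D) = P(D|A)·P(A) + P(D|B)·P(B) + P(D|C)·P(C)
      = 0.05·0.31 + 0.08·0.37 + 0.22·0.32
      = 0.0155 + 0.0296 + 0.0704 = 0.1155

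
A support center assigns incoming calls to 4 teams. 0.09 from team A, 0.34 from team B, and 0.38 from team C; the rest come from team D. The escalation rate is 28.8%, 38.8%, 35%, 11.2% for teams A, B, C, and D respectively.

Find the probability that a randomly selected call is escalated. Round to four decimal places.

P(D) = 1 − (0.09 + 0.34 + 0.38) = 0.19.
Using total probability over the partition,
P(E) = P(E|A)·P(A) + P(E|B)·P(B) + P(E|C)·P(C) + P(E|D)·P(D)
      = 0.288·0.09 + 0.388·0.34 + 0.35·0.38 + 0.112·0.19
      = 0.02592 + 0.13192 + 0.133 + 0.02128 = 0.31212

P(E) ≈ 0.3121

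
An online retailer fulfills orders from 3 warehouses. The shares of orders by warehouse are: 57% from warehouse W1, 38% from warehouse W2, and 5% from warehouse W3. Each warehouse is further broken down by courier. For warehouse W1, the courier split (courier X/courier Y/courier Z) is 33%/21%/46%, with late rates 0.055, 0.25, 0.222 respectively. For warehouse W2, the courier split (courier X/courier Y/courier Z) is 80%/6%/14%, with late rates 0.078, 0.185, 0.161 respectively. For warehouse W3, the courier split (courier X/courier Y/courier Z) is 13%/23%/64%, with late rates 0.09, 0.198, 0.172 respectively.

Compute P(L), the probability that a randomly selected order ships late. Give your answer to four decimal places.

P(L|W1) = 0.33·0.055 + 0.21·0.25 + 0.46·0.222 = 0.01815 + 0.0525 + 0.10212 = 0.17277
P(L|W2) = 0.8·0.078 + 0.06·0.185 + 0.14·0.161 = 0.0624 + 0.0111 + 0.02254 = 0.09604
P(L|W3) = 0.13·0.09 + 0.23·0.198 + 0.64·0.172 = 0.0117 + 0.04554 + 0.11008 = 0.16732
By total probability over the outer partition,
P(L) = 0.57·0.17277 + 0.38·0.09604 + 0.05·0.16732
      = 0.0984789 + 0.0364952 + 0.008366 = 0.1433401

0.1433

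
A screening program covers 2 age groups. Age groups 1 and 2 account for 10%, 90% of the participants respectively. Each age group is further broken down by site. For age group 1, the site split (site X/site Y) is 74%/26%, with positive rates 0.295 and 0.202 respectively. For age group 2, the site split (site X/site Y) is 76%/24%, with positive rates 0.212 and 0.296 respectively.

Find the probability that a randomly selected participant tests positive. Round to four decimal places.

0.2360

P(T|1) = 0.74·0.295 + 0.26·0.202 = 0.2183 + 0.05252 = 0.27082
P(T|2) = 0.76·0.212 + 0.24·0.296 = 0.16112 + 0.07104 = 0.23216
By total probability over the outer partition,
P(T) = 0.1·0.27082 + 0.9·0.23216
      = 0.027082 + 0.208944 = 0.236026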